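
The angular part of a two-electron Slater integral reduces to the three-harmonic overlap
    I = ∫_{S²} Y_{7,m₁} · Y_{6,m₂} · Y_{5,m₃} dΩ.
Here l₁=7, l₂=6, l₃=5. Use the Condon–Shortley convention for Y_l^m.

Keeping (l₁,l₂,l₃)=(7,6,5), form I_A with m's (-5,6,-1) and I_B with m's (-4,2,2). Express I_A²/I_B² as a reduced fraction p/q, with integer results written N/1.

Shared (l₁,l₂,l₃)=(7,6,5): N and (l;000)² cancel in I_A²/I_B².
A: Δ = 8!·6!·4!/19! = 1/174594420; Racah Σ t=8..8: t=8:+1/46448640 = 1/46448640; ⇒ 3j(7 6 5; -5 6 -1)² = 2475/117572, sgn +1
B: Δ = 8!·6!·4!/19! = 1/174594420; Racah Σ t=5..8: t=5:−1/3110400 t=6:+1/691200 t=7:−1/1451520 t=8:+1/34836480 = 1/2150400; ⇒ 3j(7 6 5; -4 2 2)² = 729/83980, sgn -1
I_A²/I_B² = (2475/117572)/(729/83980) = 1375/567

1375/567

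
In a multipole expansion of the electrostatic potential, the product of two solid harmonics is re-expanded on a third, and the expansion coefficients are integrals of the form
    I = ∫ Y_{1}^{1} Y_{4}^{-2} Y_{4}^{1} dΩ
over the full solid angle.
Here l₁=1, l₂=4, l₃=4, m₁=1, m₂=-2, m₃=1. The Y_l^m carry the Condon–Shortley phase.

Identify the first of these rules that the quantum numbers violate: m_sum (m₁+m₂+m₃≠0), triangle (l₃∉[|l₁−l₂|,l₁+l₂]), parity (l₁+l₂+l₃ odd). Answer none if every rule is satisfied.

parity

azimuthal sum: 1 − 2 + 1 = 0  ✓
3 ≤ 4 ≤ 5 (triangle on l)  ✓
L = 1 + 4 + 4 = 9 (odd)  ✗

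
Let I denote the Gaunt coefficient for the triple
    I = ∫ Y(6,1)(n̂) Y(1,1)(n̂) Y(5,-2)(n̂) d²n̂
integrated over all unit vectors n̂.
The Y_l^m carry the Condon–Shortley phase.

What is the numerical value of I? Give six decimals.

-0.129207

m-sum 0 ✓  L=12 even ✓  5≤5≤7 ✓
Π(2lᵢ+1) = 13×3×11 = 429
triangle coeff Δ(6,1,5) = 1/858
Σ_t [1,1]: t=1:−1/14400 = -1/14400
(3j)²=6/143 [(6 1 5; 0 0 0)], sign=+1
Σ_t [2,2]: t=2:+1/60480 = 1/60480
(3j)²=5/429 [(6 1 5; 1 1 -2)], sign=-1
⇒ 4πI² = 30/143
I = (-1)√(30/143/(4π)) = -0.12920749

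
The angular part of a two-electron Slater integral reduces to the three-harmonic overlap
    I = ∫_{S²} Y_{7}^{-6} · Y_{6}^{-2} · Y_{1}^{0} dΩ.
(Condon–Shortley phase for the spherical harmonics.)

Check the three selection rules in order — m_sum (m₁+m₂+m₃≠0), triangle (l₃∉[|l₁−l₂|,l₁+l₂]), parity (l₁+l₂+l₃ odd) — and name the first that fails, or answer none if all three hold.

m_sum

azimuthal sum: -6 − 2 + 0 = -8  ✗
1 ≤ 1 ≤ 13 (triangle on l)
L = 7 + 6 + 1 = 14 (even)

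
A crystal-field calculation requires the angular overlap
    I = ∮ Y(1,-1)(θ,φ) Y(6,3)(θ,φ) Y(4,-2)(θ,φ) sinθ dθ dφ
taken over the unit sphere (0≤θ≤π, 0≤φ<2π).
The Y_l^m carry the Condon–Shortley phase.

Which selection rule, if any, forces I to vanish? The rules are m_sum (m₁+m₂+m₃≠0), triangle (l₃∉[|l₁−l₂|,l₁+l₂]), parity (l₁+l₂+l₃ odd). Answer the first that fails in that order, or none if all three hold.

Σmᵢ = 0  ✓
l₃∈[|l₁−l₂|,l₁+l₂]=[5,7], have l₃=4  ✗
Σlᵢ = 11 ⇒ odd

triangle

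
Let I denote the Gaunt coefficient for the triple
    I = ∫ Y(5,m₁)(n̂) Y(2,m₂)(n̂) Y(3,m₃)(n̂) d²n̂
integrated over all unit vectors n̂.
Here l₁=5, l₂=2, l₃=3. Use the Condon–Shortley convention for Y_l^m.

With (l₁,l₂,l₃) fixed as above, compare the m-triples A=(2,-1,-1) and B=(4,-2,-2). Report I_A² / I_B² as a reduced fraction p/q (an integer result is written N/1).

5/6

l's match ⇒ only the (l;m) 3-j factors differ between A and B.
A: triangle coeff Δ(5,2,3) = 1/2310; Σ_t [1,1]: t=1:−1/288 = -1/288; (3j)²=1/22 [(5 2 3; 2 -1 -1)], sign=-1
B: triangle coeff Δ(5,2,3) = 1/2310; Σ_t [0,0]: t=0:+1/2880 = 1/2880; (3j)²=3/55 [(5 2 3; 4 -2 -2)], sign=-1
I_A²/I_B² = (1/22)/(3/55) = 5/6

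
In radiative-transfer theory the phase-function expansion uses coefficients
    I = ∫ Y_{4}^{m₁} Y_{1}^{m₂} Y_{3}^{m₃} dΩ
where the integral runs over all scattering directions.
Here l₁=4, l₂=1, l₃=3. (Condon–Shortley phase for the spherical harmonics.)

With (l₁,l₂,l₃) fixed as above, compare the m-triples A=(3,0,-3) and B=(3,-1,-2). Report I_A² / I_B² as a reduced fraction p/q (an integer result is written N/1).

1/3

Shared (l₁,l₂,l₃)=(4,1,3): N and (l;000)² cancel in I_A²/I_B².
A: Δ = 2!·6!·0!/9! = 1/252; Racah Σ t=1..1: t=1:−1/720 = -1/720; ⇒ 3j(4 1 3; 3 0 -3)² = 1/36, sgn -1
B: Δ = 2!·6!·0!/9! = 1/252; Racah Σ t=0..0: t=0:+1/240 = 1/240; ⇒ 3j(4 1 3; 3 -1 -2)² = 1/12, sgn -1
I_A²/I_B² = (1/36)/(1/12) = 1/3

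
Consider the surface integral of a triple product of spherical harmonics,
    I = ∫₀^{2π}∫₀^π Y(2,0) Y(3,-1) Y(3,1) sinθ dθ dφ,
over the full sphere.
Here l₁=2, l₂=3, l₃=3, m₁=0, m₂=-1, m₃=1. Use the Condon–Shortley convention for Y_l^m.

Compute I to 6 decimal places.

-0.126157

Rules hold: Σm=0, L=8 even, 1≤3≤5.
N = 5·7·7 = 245
Δ = 2!·2!·4!/9! = 1/3780
Racah Σ t=0..2: t=0:+1/24 t=1:−1/4 t=2:+1/24 = -1/6
⇒ 3j(2 3 3; 0 0 0)² = 4/105, sgn +1
Racah Σ t=0..2: t=0:+1/16 t=1:−1/6 t=2:+1/96 = -3/32
⇒ 3j(2 3 3; 0 -1 1)² = 3/140, sgn -1
4πI² = N·(3j₀)²·(3jₘ)² = 1/5
I = -1·√(0.2/4π) = -0.12615663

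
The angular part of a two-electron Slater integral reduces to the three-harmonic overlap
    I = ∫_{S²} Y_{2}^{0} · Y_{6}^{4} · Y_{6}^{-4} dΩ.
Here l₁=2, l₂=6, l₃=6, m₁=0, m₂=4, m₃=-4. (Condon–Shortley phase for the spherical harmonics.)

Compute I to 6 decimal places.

m-sum 0 ✓  L=14 even ✓  4≤6≤8 ✓
Π(2lᵢ+1) = 5×13×13 = 845
triangle coeff Δ(2,6,6) = 1/90090
Σ_t [0,2]: t=0:+1/69120 t=1:−1/14400 t=2:+1/69120 = -7/172800
(3j)²=14/715 [(2 6 6; 0 0 0)], sign=-1
Σ_t [0,2]: t=0:+1/14515200 t=1:−1/362880 t=2:+1/322560 = 1/2419200
(3j)²=2/5005 [(2 6 6; 0 4 -4)], sign=+1
⇒ 4πI² = 4/605
I = (-1)√(4/605/(4π)) = -0.02293757

-0.022938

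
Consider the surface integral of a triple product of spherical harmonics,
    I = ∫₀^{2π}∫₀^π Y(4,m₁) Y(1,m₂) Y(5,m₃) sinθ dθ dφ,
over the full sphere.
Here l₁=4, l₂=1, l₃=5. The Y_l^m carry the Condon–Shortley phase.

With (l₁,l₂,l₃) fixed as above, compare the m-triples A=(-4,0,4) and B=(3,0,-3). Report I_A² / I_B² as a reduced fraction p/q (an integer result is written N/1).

9/16

l's match ⇒ only the (l;m) 3-j factors differ between A and B.
A: triangle coeff Δ(4,1,5) = 1/495; Σ_t [0,0]: t=0:+1/40320 = 1/40320; (3j)²=1/55 [(4 1 5; -4 0 4)], sign=-1
B: triangle coeff Δ(4,1,5) = 1/495; Σ_t [0,0]: t=0:+1/5040 = 1/5040; (3j)²=16/495 [(4 1 5; 3 0 -3)], sign=+1
I_A²/I_B² = (1/55)/(16/495) = 9/16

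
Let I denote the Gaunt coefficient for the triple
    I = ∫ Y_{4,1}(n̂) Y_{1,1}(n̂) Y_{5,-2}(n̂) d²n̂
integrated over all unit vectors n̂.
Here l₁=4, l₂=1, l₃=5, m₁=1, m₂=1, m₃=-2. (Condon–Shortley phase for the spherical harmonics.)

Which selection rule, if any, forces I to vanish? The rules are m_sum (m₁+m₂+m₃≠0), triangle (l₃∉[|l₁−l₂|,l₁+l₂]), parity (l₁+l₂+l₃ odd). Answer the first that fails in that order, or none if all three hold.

none

azimuthal sum: 1 + 1 − 2 = 0  ✓
3 ≤ 5 ≤ 5 (triangle on l)  ✓
L = 4 + 1 + 5 = 10 (even)  ✓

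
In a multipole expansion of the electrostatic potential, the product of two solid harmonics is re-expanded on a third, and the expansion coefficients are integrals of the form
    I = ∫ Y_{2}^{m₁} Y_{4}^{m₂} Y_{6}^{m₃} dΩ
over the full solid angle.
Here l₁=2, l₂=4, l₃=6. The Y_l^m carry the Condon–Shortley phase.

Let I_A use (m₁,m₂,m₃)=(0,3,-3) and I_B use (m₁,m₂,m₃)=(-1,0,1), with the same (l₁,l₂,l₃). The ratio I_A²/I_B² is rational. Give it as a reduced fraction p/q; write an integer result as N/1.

108/175

Shared (l₁,l₂,l₃)=(2,4,6): N and (l;000)² cancel in I_A²/I_B².
A: Δ = 0!·4!·8!/13! = 1/6435; Racah Σ t=0..0: t=0:+1/20160 = 1/20160; ⇒ 3j(2 4 6; 0 3 -3)² = 12/715, sgn -1
B: Δ = 0!·4!·8!/13! = 1/6435; Racah Σ t=0..0: t=0:+1/3456 = 1/3456; ⇒ 3j(2 4 6; -1 0 1)² = 35/1287, sgn -1
I_A²/I_B² = (12/715)/(35/1287) = 108/175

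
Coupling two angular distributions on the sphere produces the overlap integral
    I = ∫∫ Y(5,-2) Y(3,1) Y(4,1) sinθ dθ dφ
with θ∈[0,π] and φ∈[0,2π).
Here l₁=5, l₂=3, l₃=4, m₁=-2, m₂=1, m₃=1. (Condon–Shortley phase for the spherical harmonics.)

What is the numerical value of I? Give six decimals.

Checks pass: Σm=0; 12 even; l₃=4∈[2,8].
(2·5+1)(2·3+1)(2·4+1) = 693
Δ: 4! 6! 2! / 13! → 1/180180
sum: t=1:−1/576 t=2:+1/144 t=3:−1/576 = 1/288
3j²(5 3 4; 0 0 0) = Δ·Π!·Σ² = 20/1001  (sign +1)
sum: t=2:+1/960 t=3:−1/288 t=4:+1/1728 = -1/540
3j²(5 3 4; -2 1 1) = Δ·Π!·Σ² = 128/6435  (sign +1)
combine: 4πI² = 693·20/1001·128/6435 = 512/1859
take √, sign +1: I = 0.14804384

0.148044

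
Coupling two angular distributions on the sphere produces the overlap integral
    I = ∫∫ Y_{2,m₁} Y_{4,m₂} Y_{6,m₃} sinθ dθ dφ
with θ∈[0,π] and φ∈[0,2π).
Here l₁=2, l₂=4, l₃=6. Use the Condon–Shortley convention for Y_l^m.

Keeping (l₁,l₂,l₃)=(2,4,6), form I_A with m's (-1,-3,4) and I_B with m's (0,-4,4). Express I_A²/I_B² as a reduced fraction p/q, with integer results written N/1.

Same 2,4,6: normalisation and zero-m 3j drop out of the ratio.
A: Δ: 0! 4! 8! / 13! → 1/6435; sum: t=0:+1/30240 = 1/30240; 3j²(2 4 6; -1 -3 4) = Δ·Π!·Σ² = 16/429  (sign +1)
B: Δ: 0! 4! 8! / 13! → 1/6435; sum: t=0:+1/161280 = 1/161280; 3j²(2 4 6; 0 -4 4) = Δ·Π!·Σ² = 1/143  (sign +1)
I_A²/I_B² = (16/429)/(1/143) = 16/3

16/3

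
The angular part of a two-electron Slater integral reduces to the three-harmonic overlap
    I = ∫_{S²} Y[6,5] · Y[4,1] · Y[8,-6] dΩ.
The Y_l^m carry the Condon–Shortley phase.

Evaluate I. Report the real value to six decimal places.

Rules hold: Σm=0, L=18 even, 2≤8≤10.
N = 13·9·17 = 1989
Δ = 2!·10!·6!/19! = 1/23279256
Racah Σ t=0..2: t=0:+1/1658880 t=1:−1/518400 t=2:+1/1658880 = -1/1382400
⇒ 3j(6 4 8; 0 0 0)² = 504/46189, sgn -1
Racah Σ t=0..1: t=0:+1/87091200 t=1:−1/174182400 = 1/174182400
⇒ 3j(6 4 8; 5 1 -6)² = 55/7752, sgn +1
4πI² = N·(3j₀)²·(3jₘ)² = 945/6137
I = -1·√(0.153984/4π) = -0.11069625

-0.110696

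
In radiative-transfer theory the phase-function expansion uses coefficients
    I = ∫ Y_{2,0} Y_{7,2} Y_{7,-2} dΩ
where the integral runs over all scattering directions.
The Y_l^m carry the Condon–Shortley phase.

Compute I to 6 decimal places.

0.125586

m-sum 0 ✓  L=16 even ✓  5≤7≤9 ✓
Π(2lᵢ+1) = 5×15×15 = 1125
triangle coeff Δ(2,7,7) = 1/185640
Σ_t [0,2]: t=0:+1/2419200 t=1:−1/518400 t=2:+1/2419200 = -1/907200
(3j)²=56/3315 [(2 7 7; 0 0 0)], sign=+1
Σ_t [0,2]: t=0:+1/8709120 t=1:−1/967680 t=2:+1/2419200 = -11/21772800
(3j)²=242/23205 [(2 7 7; 0 2 -2)], sign=+1
⇒ 4πI² = 9680/48841
I = (+1)√(9680/48841/(4π)) = 0.12558578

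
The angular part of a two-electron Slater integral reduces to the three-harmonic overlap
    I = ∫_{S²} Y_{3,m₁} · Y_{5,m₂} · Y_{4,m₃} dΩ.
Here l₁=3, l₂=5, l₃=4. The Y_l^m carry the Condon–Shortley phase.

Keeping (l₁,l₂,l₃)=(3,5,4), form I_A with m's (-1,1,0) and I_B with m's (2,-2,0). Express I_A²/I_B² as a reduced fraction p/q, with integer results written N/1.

121/70

Same 3,5,4: normalisation and zero-m 3j drop out of the ratio.
A: Δ: 4! 2! 6! / 13! → 1/180180; sum: t=2:+1/384 t=3:−1/216 t=4:+1/2304 = -11/6912; 3j²(3 5 4; -1 1 0) = Δ·Π!·Σ² = 11/1638  (sign -1)
B: Δ: 4! 2! 6! / 13! → 1/180180; sum: t=0:+1/864 t=1:−1/576 = -1/1728; 3j²(3 5 4; 2 -2 0) = Δ·Π!·Σ² = 5/1287  (sign -1)
I_A²/I_B² = (11/1638)/(5/1287) = 121/70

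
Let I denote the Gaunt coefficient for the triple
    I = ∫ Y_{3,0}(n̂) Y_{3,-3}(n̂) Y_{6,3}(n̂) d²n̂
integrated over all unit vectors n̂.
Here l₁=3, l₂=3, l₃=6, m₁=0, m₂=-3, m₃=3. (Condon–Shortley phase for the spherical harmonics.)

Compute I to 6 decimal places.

m-sum 0 ✓  L=12 even ✓  0≤6≤6 ✓
Π(2lᵢ+1) = 7×7×13 = 637
triangle coeff Δ(3,3,6) = 1/12012
Σ_t [0,0]: t=0:+1/1296 = 1/1296
(3j)²=100/3003 [(3 3 6; 0 0 0)], sign=+1
Σ_t [0,0]: t=0:+1/25920 = 1/25920
(3j)²=1/143 [(3 3 6; 0 -3 3)], sign=-1
⇒ 4πI² = 700/4719
I = (-1)√(700/4719/(4π)) = -0.10864734

-0.108647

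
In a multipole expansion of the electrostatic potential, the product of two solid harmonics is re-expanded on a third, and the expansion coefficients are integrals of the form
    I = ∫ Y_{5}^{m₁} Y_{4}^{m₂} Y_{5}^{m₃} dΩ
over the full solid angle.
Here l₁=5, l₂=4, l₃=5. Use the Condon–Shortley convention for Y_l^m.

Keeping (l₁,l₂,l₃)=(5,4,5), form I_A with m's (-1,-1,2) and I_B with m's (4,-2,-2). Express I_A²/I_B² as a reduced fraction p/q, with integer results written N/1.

7/6

Shared (l₁,l₂,l₃)=(5,4,5): N and (l;000)² cancel in I_A²/I_B².
A: Δ = 4!·6!·4!/15! = 1/3153150; Racah Σ t=0..3: t=0:+1/103680 t=1:−1/2880 t=2:+1/1152 t=3:−1/5184 = 7/20736; ⇒ 3j(5 4 5; -1 -1 2)² = 35/2574, sgn -1
B: Δ = 4!·6!·4!/15! = 1/3153150; Racah Σ t=0..1: t=0:+1/11520 t=1:−1/25920 = 1/20736; ⇒ 3j(5 4 5; 4 -2 -2)² = 5/429, sgn -1
I_A²/I_B² = (35/2574)/(5/429) = 7/6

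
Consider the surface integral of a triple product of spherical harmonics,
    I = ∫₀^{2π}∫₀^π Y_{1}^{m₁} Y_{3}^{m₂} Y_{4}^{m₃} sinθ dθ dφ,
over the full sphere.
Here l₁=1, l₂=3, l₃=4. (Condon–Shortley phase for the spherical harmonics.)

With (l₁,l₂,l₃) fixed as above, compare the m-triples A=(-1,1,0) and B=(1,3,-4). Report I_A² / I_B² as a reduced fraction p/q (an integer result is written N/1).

l's match ⇒ only the (l;m) 3-j factors differ between A and B.
A: triangle coeff Δ(1,3,4) = 1/252; Σ_t [0,0]: t=0:+1/96 = 1/96; (3j)²=1/42 [(1 3 4; -1 1 0)], sign=+1
B: triangle coeff Δ(1,3,4) = 1/252; Σ_t [0,0]: t=0:+1/1440 = 1/1440; (3j)²=1/9 [(1 3 4; 1 3 -4)], sign=+1
I_A²/I_B² = (1/42)/(1/9) = 3/14

3/14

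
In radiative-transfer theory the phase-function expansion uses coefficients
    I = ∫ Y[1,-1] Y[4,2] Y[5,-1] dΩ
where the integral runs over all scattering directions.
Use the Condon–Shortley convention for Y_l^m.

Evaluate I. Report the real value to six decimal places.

Rules hold: Σm=0, L=10 even, 3≤5≤5.
N = 3·9·11 = 297
Δ = 0!·2!·8!/11! = 1/495
Racah Σ t=0..0: t=0:+1/576 = 1/576
⇒ 3j(1 4 5; 0 0 0)² = 5/99, sgn -1
Racah Σ t=0..0: t=0:+1/2880 = 1/2880
⇒ 3j(1 4 5; -1 2 -1)² = 2/165, sgn +1
4πI² = N·(3j₀)²·(3jₘ)² = 2/11
I = -1·√(0.181818/4π) = -0.12028562

-0.120286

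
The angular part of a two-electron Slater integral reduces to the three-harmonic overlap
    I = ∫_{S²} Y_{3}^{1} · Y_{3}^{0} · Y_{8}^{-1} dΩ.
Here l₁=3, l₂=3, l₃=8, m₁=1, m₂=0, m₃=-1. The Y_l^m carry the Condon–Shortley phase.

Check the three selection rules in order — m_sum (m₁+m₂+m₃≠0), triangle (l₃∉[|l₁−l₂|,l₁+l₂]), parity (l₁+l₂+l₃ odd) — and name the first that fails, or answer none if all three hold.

triangle

m₁+m₂+m₃ = 1 + 0 − 1 = 0  ✓
triangle: |3−3|=0 ≤ l₃=8 ≤ 3+3=6  ✗
parity: l₁+l₂+l₃ = 14 is even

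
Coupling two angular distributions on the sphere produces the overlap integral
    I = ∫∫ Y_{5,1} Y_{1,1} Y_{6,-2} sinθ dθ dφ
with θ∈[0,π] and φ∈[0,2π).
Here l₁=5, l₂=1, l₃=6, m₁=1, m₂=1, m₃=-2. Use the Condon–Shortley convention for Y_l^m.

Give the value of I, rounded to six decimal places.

0.216205

m-sum 0 ✓  L=12 even ✓  4≤6≤6 ✓
Π(2lᵢ+1) = 11×3×13 = 429
triangle coeff Δ(5,1,6) = 1/858
Σ_t [0,0]: t=0:+1/14400 = 1/14400
(3j)²=6/143 [(5 1 6; 0 0 0)], sign=+1
Σ_t [0,0]: t=0:+1/34560 = 1/34560
(3j)²=14/429 [(5 1 6; 1 1 -2)], sign=+1
⇒ 4πI² = 84/143
I = (+1)√(84/143/(4π)) = 0.21620548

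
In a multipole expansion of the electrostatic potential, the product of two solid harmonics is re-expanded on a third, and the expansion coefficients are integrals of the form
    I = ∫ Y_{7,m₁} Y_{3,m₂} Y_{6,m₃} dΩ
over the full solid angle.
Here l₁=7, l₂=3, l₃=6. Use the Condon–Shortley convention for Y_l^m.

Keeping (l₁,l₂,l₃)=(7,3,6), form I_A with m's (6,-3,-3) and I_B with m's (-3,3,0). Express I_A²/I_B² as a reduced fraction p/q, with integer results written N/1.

143/210

Shared (l₁,l₂,l₃)=(7,3,6): N and (l;000)² cancel in I_A²/I_B².
A: Δ = 4!·10!·2!/17! = 1/2042040; Racah Σ t=0..0: t=0:+1/17418240 = 1/17418240; ⇒ 3j(7 3 6; 6 -3 -3)² = 15/952, sgn -1
B: Δ = 4!·10!·2!/17! = 1/2042040; Racah Σ t=4..4: t=4:+1/829440 = 1/829440; ⇒ 3j(7 3 6; -3 3 0)² = 225/9724, sgn +1
I_A²/I_B² = (15/952)/(225/9724) = 143/210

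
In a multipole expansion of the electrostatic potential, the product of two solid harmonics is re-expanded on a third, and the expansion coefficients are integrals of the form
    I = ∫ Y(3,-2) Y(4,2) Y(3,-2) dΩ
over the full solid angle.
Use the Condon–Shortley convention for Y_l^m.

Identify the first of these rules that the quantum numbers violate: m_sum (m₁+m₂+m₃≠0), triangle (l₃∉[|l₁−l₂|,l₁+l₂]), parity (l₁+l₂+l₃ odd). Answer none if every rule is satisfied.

azimuthal sum: -2 + 2 − 2 = -2  ✗
1 ≤ 3 ≤ 7 (triangle on l)
L = 3 + 4 + 3 = 10 (even)

m_sum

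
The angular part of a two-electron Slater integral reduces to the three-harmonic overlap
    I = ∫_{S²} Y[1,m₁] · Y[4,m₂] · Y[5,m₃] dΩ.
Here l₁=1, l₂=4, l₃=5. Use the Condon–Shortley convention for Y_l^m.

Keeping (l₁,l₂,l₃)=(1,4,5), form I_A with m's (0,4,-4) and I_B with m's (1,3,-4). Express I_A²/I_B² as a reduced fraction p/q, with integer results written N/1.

1/4

l's match ⇒ only the (l;m) 3-j factors differ between A and B.
A: triangle coeff Δ(1,4,5) = 1/495; Σ_t [0,0]: t=0:+1/40320 = 1/40320; (3j)²=1/55 [(1 4 5; 0 4 -4)], sign=-1
B: triangle coeff Δ(1,4,5) = 1/495; Σ_t [0,0]: t=0:+1/10080 = 1/10080; (3j)²=4/55 [(1 4 5; 1 3 -4)], sign=-1
I_A²/I_B² = (1/55)/(4/55) = 1/4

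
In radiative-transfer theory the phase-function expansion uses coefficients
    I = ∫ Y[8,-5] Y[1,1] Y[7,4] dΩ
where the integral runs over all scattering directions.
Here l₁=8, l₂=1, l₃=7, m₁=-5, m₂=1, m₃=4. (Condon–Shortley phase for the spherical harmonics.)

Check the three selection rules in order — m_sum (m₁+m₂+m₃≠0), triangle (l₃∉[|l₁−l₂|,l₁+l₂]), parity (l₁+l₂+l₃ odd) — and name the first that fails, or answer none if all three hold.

m₁+m₂+m₃ = -5 + 1 + 4 = 0  ✓
triangle: |8−1|=7 ≤ l₃=7 ≤ 8+1=9  ✓
parity: l₁+l₂+l₃ = 16 is even  ✓

none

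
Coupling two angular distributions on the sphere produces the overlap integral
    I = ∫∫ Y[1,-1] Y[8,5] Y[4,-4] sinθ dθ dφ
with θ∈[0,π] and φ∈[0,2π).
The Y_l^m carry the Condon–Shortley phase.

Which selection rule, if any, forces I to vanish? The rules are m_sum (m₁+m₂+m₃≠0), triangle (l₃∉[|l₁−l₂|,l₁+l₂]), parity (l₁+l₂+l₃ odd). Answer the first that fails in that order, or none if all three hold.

triangle

Σmᵢ = 0  ✓
l₃∈[|l₁−l₂|,l₁+l₂]=[7,9], have l₃=4  ✗
Σlᵢ = 13 ⇒ odd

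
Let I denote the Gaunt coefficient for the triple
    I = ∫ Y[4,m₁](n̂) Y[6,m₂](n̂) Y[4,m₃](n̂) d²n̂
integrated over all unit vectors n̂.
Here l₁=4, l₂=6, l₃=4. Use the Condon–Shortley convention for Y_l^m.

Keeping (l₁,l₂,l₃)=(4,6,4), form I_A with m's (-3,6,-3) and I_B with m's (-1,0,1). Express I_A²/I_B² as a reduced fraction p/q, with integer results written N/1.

924/1

Shared (l₁,l₂,l₃)=(4,6,4): N and (l;000)² cancel in I_A²/I_B².
A: Δ = 6!·2!·6!/15! = 1/1261260; Racah Σ t=6..6: t=6:+1/518400 = 1/518400; ⇒ 3j(4 6 4; -3 6 -3)² = 7/195, sgn -1
B: Δ = 6!·2!·6!/15! = 1/1261260; Racah Σ t=3..5: t=3:−1/2592 t=4:+1/2304 t=5:−1/28800 = 7/518400; ⇒ 3j(4 6 4; -1 0 1)² = 1/25740, sgn -1
I_A²/I_B² = (7/195)/(1/25740) = 924/1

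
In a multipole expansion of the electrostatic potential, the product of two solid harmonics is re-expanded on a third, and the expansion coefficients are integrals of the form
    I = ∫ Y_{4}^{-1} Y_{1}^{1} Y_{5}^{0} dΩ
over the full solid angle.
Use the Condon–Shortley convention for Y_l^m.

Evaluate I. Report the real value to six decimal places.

Checks pass: Σm=0; 10 even; l₃=5∈[3,5].
(2·4+1)(2·1+1)(2·5+1) = 297
Δ: 0! 8! 2! / 11! → 1/495
sum: t=0:+1/576 = 1/576
3j²(4 1 5; 0 0 0) = Δ·Π!·Σ² = 5/99  (sign -1)
sum: t=0:+1/1440 = 1/1440
3j²(4 1 5; -1 1 0) = Δ·Π!·Σ² = 2/99  (sign -1)
combine: 4πI² = 297·5/99·2/99 = 10/33
take √, sign +1: I = 0.15528807

0.155288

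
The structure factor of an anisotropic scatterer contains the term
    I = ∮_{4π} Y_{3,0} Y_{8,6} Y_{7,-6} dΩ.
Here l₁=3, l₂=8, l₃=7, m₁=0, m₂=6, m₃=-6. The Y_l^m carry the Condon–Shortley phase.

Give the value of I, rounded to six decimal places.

-0.175725

m-sum 0 ✓  L=18 even ✓  5≤7≤11 ✓
Π(2lᵢ+1) = 7×17×15 = 1785
triangle coeff Δ(3,8,7) = 1/5290740
Σ_t [1,3]: t=1:−1/7257600 t=2:+1/2073600 t=3:−1/7257600 = 1/4838400
(3j)²=252/20995 [(3 8 7; 0 0 0)], sign=-1
Σ_t [2,3]: t=2:+1/1916006400 t=3:−1/479001600 = -1/638668800
(3j)²=117/6460 [(3 8 7; 0 6 -6)], sign=+1
⇒ 4πI² = 11907/30685
I = (-1)√(11907/30685/(4π)) = -0.17572485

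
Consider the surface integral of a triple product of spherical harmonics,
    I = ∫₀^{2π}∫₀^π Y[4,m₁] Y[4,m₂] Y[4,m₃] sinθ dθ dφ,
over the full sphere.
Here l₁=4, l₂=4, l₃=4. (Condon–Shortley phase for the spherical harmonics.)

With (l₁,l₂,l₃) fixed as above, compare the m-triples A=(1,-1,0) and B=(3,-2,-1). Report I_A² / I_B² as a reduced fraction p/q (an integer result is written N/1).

81/70

l's match ⇒ only the (l;m) 3-j factors differ between A and B.
A: triangle coeff Δ(4,4,4) = 1/450450; Σ_t [0,3]: t=0:+1/864 t=1:−1/96 t=2:+1/144 t=3:−1/3456 = -1/384; (3j)²=9/2002 [(4 4 4; 1 -1 0)], sign=-1
B: triangle coeff Δ(4,4,4) = 1/450450; Σ_t [0,1]: t=0:+1/576 t=1:−1/864 = 1/1728; (3j)²=5/1287 [(4 4 4; 3 -2 -1)], sign=-1
I_A²/I_B² = (9/2002)/(5/1287) = 81/70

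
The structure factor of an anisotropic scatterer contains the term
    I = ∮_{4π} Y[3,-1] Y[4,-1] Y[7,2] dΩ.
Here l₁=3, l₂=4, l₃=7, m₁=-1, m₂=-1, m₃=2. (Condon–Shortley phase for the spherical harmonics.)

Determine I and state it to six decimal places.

Checks pass: Σm=0; 14 even; l₃=7∈[1,7].
(2·3+1)(2·4+1)(2·7+1) = 945
Δ: 0! 6! 8! / 15! → 1/45045
sum: t=0:+1/20736 = 1/20736
3j²(3 4 7; 0 0 0) = Δ·Π!·Σ² = 35/1287  (sign -1)
sum: t=0:+1/34560 = 1/34560
3j²(3 4 7; -1 -1 2) = Δ·Π!·Σ² = 4/143  (sign -1)
combine: 4πI² = 945·35/1287·4/143 = 14700/20449
take √, sign +1: I = 0.23917605

0.239176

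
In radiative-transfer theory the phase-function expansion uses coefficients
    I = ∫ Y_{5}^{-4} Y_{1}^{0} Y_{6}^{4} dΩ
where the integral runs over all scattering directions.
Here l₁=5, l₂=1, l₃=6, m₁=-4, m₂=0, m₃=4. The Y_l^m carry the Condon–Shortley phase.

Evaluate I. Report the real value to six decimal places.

0.182727

Checks pass: Σm=0; 12 even; l₃=6∈[4,6].
(2·5+1)(2·1+1)(2·6+1) = 429
Δ: 0! 10! 2! / 13! → 1/858
sum: t=0:+1/14400 = 1/14400
3j²(5 1 6; 0 0 0) = Δ·Π!·Σ² = 6/143  (sign +1)
sum: t=0:+1/362880 = 1/362880
3j²(5 1 6; -4 0 4) = Δ·Π!·Σ² = 10/429  (sign +1)
combine: 4πI² = 429·6/143·10/429 = 60/143
take √, sign +1: I = 0.18272698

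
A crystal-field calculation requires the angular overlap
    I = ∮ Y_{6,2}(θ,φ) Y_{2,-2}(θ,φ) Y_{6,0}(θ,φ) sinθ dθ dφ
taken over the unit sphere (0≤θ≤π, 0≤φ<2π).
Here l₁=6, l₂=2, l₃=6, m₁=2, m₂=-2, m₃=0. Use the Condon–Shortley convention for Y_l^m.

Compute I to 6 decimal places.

-0.191909

m-sum 0 ✓  L=14 even ✓  4≤6≤8 ✓
Π(2lᵢ+1) = 13×5×13 = 845
triangle coeff Δ(6,2,6) = 1/90090
Σ_t [0,2]: t=0:+1/69120 t=1:−1/14400 t=2:+1/69120 = -7/172800
(3j)²=14/715 [(6 2 6; 0 0 0)], sign=-1
Σ_t [0,0]: t=0:+1/69120 = 1/69120
(3j)²=4/143 [(6 2 6; 2 -2 0)], sign=+1
⇒ 4πI² = 56/121
I = (-1)√(56/121/(4π)) = -0.19190947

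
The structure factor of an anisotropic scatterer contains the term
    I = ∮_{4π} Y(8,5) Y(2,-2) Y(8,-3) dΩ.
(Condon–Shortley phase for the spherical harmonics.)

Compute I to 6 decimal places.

m-sum 0 ✓  L=18 even ✓  6≤8≤10 ✓
Π(2lᵢ+1) = 17×5×17 = 1445
triangle coeff Δ(8,2,8) = 1/348840
Σ_t [0,2]: t=0:+1/116121600 t=1:−1/25401600 t=2:+1/116121600 = -1/45158400
(3j)²=24/1615 [(8 2 8; 0 0 0)], sign=-1
Σ_t [0,0]: t=0:+1/958003200 = 1/958003200
(3j)²=13/969 [(8 2 8; 5 -2 -3)], sign=-1
⇒ 4πI² = 104/361
I = (+1)√(104/361/(4π)) = 0.15141125

0.151411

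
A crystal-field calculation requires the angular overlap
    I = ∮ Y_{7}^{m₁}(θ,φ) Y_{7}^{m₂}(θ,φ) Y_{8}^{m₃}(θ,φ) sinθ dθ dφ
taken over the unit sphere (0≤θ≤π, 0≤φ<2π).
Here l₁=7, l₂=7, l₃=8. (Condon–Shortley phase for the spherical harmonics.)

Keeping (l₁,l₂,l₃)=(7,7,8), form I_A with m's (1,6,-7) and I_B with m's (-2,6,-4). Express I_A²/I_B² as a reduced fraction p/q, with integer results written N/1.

Shared (l₁,l₂,l₃)=(7,7,8): N and (l;000)² cancel in I_A²/I_B².
A: Δ = 6!·8!·8!/23! = 1/22086194130; Racah Σ t=5..6: t=5:−1/24385536000 t=6:+1/146313216000 = -1/29262643200; ⇒ 3j(7 7 8; 1 6 -7)² = 650/52003, sgn +1
B: Δ = 6!·8!·8!/23! = 1/22086194130; Racah Σ t=5..6: t=5:−1/2786918400 t=6:+1/2612736000 = 1/41803776000; ⇒ 3j(7 7 8; -2 6 -4)² = 3/37145, sgn +1
I_A²/I_B² = (650/52003)/(3/37145) = 3250/21

3250/21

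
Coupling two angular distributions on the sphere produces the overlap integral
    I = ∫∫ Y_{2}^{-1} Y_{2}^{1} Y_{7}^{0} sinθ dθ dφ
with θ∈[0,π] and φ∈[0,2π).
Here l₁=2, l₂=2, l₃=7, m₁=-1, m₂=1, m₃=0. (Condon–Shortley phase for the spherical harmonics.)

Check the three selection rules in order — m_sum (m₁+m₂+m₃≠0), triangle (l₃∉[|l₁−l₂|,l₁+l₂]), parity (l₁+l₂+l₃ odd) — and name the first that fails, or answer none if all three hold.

Σmᵢ = 0  ✓
l₃∈[|l₁−l₂|,l₁+l₂]=[0,4], have l₃=7  ✗
Σlᵢ = 11 ⇒ odd

triangle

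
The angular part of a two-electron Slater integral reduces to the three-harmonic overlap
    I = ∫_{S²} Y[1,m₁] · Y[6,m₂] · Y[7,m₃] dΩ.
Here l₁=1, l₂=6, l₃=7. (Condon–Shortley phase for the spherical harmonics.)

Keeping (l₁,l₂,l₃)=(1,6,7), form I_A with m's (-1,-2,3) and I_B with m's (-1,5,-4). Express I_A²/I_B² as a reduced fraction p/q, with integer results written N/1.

15/1

l's match ⇒ only the (l;m) 3-j factors differ between A and B.
A: triangle coeff Δ(1,6,7) = 1/1365; Σ_t [0,0]: t=0:+1/1935360 = 1/1935360; (3j)²=3/91 [(1 6 7; -1 -2 3)], sign=+1
B: triangle coeff Δ(1,6,7) = 1/1365; Σ_t [0,0]: t=0:+1/79833600 = 1/79833600; (3j)²=1/455 [(1 6 7; -1 5 -4)], sign=-1
I_A²/I_B² = (3/91)/(1/455) = 15/1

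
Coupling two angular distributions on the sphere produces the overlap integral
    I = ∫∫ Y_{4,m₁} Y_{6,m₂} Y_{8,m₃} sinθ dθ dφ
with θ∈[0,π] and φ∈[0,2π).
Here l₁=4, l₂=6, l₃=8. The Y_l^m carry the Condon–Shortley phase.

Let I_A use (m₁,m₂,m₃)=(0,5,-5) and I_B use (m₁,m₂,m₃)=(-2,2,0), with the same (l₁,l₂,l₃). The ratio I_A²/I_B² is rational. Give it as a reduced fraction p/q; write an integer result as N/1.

14641/9828

l's match ⇒ only the (l;m) 3-j factors differ between A and B.
A: triangle coeff Δ(4,6,8) = 1/23279256; Σ_t [1,2]: t=1:−1/130636800 t=2:+1/34836480 = 11/522547200; (3j)²=1331/81396 [(4 6 8; 0 5 -5)], sign=-1
B: triangle coeff Δ(4,6,8) = 1/23279256; Σ_t [0,2]: t=0:+1/116121600 t=1:−1/3628800 t=2:+1/1658880 = 13/38707200; (3j)²=39/3553 [(4 6 8; -2 2 0)], sign=+1
I_A²/I_B² = (1331/81396)/(39/3553) = 14641/9828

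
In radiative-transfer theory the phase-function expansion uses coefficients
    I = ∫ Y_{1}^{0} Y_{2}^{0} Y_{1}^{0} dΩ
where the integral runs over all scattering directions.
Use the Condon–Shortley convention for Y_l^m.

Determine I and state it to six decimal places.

Rules hold: Σm=0, L=4 even, 1≤1≤3.
N = 3·5·3 = 45
Δ = 2!·0!·2!/5! = 1/30
Racah Σ t=1..1: t=1:−1/1 = -1/1
⇒ 3j(1 2 1; 0 0 0)² = 2/15, sgn +1
(m-triple is (0,0,0) — same symbol as above.)
4πI² = N·(3j₀)²·(3jₘ)² = 4/5
I = +1·√(0.8/4π) = 0.25231325

0.252313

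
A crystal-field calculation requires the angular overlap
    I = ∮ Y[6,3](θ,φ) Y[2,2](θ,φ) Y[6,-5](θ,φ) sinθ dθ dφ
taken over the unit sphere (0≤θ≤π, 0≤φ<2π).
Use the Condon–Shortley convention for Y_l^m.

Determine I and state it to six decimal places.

0.120286

Rules hold: Σm=0, L=14 even, 4≤6≤8.
N = 13·5·13 = 845
Δ = 2!·10!·2!/15! = 1/90090
Racah Σ t=0..2: t=0:+1/69120 t=1:−1/14400 t=2:+1/69120 = -7/172800
⇒ 3j(6 2 6; 0 0 0)² = 14/715, sgn -1
Racah Σ t=2..2: t=2:+1/1451520 = 1/1451520
⇒ 3j(6 2 6; 3 2 -5)² = 1/91, sgn -1
4πI² = N·(3j₀)²·(3jₘ)² = 2/11
I = +1·√(0.181818/4π) = 0.12028562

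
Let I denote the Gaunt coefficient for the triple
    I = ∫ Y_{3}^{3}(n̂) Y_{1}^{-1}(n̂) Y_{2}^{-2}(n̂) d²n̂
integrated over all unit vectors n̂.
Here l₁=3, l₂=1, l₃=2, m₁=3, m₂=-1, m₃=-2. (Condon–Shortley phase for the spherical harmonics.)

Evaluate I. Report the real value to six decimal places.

m-sum 0 ✓  L=6 even ✓  2≤2≤4 ✓
Π(2lᵢ+1) = 7×3×5 = 105
triangle coeff Δ(3,1,2) = 1/105
Σ_t [1,1]: t=1:−1/4 = -1/4
(3j)²=3/35 [(3 1 2; 0 0 0)], sign=-1
Σ_t [0,0]: t=0:+1/48 = 1/48
(3j)²=1/7 [(3 1 2; 3 -1 -2)], sign=+1
⇒ 4πI² = 9/7
I = (-1)√(9/7/(4π)) = -0.31986543

-0.319865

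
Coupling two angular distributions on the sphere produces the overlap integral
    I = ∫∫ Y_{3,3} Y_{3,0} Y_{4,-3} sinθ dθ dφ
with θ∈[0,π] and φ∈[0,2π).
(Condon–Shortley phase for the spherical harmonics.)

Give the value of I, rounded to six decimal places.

m-sum 0 ✓  L=10 even ✓  0≤4≤6 ✓
Π(2lᵢ+1) = 7×7×9 = 441
triangle coeff Δ(3,3,4) = 1/34650
Σ_t [0,2]: t=0:+1/72 t=1:−1/16 t=2:+1/72 = -5/144
(3j)²=2/77 [(3 3 4; 0 0 0)], sign=-1
Σ_t [0,0]: t=0:+1/288 = 1/288
(3j)²=1/22 [(3 3 4; 3 0 -3)], sign=-1
⇒ 4πI² = 63/121
I = (+1)√(63/121/(4π)) = 0.20355073

0.203551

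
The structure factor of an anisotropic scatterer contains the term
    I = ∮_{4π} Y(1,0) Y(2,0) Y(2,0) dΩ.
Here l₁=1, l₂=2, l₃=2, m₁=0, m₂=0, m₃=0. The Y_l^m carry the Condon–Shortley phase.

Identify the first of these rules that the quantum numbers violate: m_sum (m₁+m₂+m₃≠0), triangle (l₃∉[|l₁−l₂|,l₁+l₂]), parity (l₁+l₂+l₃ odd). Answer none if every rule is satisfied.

azimuthal sum: 0 + 0 + 0 = 0  ✓
1 ≤ 2 ≤ 3 (triangle on l)  ✓
L = 1 + 2 + 2 = 5 (odd)  ✗

parity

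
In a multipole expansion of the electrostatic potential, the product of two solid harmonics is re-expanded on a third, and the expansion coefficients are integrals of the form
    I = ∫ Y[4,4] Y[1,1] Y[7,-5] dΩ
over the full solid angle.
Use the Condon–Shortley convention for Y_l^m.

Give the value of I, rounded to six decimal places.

0.000000

|4−1|≤7≤4+1 violated ⇒ I = 0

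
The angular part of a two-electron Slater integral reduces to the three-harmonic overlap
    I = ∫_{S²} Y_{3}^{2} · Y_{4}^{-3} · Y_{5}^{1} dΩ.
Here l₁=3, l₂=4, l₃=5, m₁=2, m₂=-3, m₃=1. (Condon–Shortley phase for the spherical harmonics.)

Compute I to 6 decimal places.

m-sum 0 ✓  L=12 even ✓  1≤5≤7 ✓
Π(2lᵢ+1) = 7×9×11 = 693
triangle coeff Δ(3,4,5) = 1/180180
Σ_t [0,2]: t=0:+1/576 t=1:−1/144 t=2:+1/576 = -1/288
(3j)²=20/1001 [(3 4 5; 0 0 0)], sign=+1
Σ_t [0,1]: t=0:+1/1440 t=1:−1/17280 = 11/17280
(3j)²=11/468 [(3 4 5; 2 -3 1)], sign=+1
⇒ 4πI² = 55/169
I = (+1)√(55/169/(4π)) = 0.16092854

0.160929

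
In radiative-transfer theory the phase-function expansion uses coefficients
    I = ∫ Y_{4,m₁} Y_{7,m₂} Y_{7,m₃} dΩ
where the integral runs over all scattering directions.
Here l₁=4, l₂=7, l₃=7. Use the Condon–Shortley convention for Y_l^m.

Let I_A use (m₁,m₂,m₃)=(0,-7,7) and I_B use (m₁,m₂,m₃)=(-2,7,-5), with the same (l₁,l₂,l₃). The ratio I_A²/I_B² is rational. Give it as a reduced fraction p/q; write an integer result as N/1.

Shared (l₁,l₂,l₃)=(4,7,7): N and (l;000)² cancel in I_A²/I_B².
A: Δ = 4!·4!·10!/19! = 1/58198140; Racah Σ t=0..0: t=0:+1/2090188800 = 1/2090188800; ⇒ 3j(4 7 7; 0 -7 7)² = 1001/58140, sgn +1
B: Δ = 4!·4!·10!/19! = 1/58198140; Racah Σ t=4..4: t=4:+1/348364800 = 1/348364800; ⇒ 3j(4 7 7; -2 7 -5)² = 11/646, sgn +1
I_A²/I_B² = (1001/58140)/(11/646) = 91/90

91/90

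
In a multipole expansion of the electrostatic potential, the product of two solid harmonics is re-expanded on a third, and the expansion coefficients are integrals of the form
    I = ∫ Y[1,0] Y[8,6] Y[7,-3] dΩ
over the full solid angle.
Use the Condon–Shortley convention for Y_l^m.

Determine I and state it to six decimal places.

0.000000

m-sum = 0 + 6 − 3 = 3 ≠ 0 ⇒ I = 0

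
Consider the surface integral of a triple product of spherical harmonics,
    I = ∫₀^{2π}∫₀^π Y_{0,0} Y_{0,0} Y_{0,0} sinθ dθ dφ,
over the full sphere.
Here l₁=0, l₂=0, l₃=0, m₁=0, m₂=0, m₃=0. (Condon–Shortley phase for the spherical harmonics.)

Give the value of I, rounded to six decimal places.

0.282095

Checks pass: Σm=0; 0 even; l₃=0∈[0,0].
(2·0+1)(2·0+1)(2·0+1) = 1
Δ: 0! 0! 0! / 1! → 1/1
sum: t=0:+1/1 = 1/1
3j²(0 0 0; 0 0 0) = Δ·Π!·Σ² = 1/1  (sign +1)
(m-triple is (0,0,0) — same symbol as above.)
combine: 4πI² = 1·1·1 = 1/1
take √, sign +1: I = 0.28209479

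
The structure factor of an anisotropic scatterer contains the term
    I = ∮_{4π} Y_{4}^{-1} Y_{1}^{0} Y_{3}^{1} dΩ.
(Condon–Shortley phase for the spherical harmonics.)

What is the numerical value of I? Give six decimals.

-0.238414

Rules hold: Σm=0, L=8 even, 3≤3≤5.
N = 9·3·7 = 189
Δ = 2!·6!·0!/9! = 1/252
Racah Σ t=1..1: t=1:−1/36 = -1/36
⇒ 3j(4 1 3; 0 0 0)² = 4/63, sgn +1
Racah Σ t=1..1: t=1:−1/48 = -1/48
⇒ 3j(4 1 3; -1 0 1)² = 5/84, sgn -1
4πI² = N·(3j₀)²·(3jₘ)² = 5/7
I = -1·√(0.714286/4π) = -0.23841361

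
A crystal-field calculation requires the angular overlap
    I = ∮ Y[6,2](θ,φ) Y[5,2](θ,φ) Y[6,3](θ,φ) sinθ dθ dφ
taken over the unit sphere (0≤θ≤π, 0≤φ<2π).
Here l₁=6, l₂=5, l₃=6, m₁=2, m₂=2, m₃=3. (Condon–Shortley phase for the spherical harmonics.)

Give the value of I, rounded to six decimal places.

2 + 2 + 3 = 7 ≠ 0: azimuthal integral kills it; I = 0

0.000000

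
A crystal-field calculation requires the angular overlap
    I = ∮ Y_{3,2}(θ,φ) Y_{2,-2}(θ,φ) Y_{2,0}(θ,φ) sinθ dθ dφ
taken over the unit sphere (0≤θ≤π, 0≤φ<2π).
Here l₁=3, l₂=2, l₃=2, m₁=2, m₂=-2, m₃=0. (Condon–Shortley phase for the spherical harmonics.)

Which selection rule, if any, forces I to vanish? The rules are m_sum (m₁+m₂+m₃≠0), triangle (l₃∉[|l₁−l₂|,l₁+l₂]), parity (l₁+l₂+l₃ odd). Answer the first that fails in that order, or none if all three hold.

Σmᵢ = 0  ✓
l₃∈[|l₁−l₂|,l₁+l₂]=[1,5], have l₃=2  ✓
Σlᵢ = 7 ⇒ odd  ✗

parity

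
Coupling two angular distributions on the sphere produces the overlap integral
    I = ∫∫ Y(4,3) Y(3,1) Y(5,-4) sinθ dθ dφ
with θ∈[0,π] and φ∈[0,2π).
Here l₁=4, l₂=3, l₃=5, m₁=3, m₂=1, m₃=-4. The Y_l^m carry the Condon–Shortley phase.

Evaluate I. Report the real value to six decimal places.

m-sum 0 ✓  L=12 even ✓  1≤5≤7 ✓
Π(2lᵢ+1) = 9×7×11 = 693
triangle coeff Δ(4,3,5) = 1/180180
Σ_t [0,2]: t=0:+1/576 t=1:−1/144 t=2:+1/576 = -1/288
(3j)²=20/1001 [(4 3 5; 0 0 0)], sign=+1
Σ_t [0,1]: t=0:+1/5760 t=1:−1/4320 = -1/17280
(3j)²=7/4290 [(4 3 5; 3 1 -4)], sign=+1
⇒ 4πI² = 42/1859
I = (+1)√(42/1859/(4π)) = 0.04240138

0.042401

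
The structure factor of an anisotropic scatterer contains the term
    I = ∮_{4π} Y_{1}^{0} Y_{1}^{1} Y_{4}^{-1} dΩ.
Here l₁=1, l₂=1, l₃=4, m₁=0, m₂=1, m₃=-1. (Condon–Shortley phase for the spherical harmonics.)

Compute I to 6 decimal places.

0.000000

triangle: need 0≤l₃≤2, have 4; I=0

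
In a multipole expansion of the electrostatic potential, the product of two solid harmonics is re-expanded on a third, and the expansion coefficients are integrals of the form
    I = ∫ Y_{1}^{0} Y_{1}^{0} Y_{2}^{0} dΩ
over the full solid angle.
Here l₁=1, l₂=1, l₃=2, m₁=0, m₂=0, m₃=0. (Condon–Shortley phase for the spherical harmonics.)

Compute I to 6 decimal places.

Rules hold: Σm=0, L=4 even, 0≤2≤2.
N = 3·3·5 = 45
Δ = 0!·2!·2!/5! = 1/30
Racah Σ t=0..0: t=0:+1/1 = 1/1
⇒ 3j(1 1 2; 0 0 0)² = 2/15, sgn +1
(m-triple is (0,0,0) — same symbol as above.)
4πI² = N·(3j₀)²·(3jₘ)² = 4/5
I = +1·√(0.8/4π) = 0.25231325

0.252313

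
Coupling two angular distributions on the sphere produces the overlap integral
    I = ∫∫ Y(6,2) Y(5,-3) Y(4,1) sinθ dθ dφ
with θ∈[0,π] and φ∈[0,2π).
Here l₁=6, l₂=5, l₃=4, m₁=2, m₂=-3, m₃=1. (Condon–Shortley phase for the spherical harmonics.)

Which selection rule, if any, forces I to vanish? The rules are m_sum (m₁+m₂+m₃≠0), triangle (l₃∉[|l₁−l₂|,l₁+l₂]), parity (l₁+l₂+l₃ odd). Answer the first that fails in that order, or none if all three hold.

m₁+m₂+m₃ = 2 − 3 + 1 = 0  ✓
triangle: |6−5|=1 ≤ l₃=4 ≤ 6+5=11  ✓
parity: l₁+l₂+l₃ = 15 is odd  ✗

parity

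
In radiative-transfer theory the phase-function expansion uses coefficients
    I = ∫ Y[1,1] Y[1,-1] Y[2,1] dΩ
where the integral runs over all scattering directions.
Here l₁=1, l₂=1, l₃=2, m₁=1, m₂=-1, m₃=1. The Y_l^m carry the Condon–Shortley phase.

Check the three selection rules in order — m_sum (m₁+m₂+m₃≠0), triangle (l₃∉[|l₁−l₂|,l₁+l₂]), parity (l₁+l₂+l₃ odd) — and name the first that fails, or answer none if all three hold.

azimuthal sum: 1 − 1 + 1 = 1  ✗
0 ≤ 2 ≤ 2 (triangle on l)
L = 1 + 1 + 2 = 4 (even)

m_sum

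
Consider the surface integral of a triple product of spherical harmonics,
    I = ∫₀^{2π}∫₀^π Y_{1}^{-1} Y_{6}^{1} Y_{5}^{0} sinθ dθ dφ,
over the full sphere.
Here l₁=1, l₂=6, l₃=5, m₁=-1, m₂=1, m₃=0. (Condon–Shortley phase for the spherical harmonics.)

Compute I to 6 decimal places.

m-sum 0 ✓  L=12 even ✓  5≤5≤7 ✓
Π(2lᵢ+1) = 3×13×11 = 429
triangle coeff Δ(1,6,5) = 1/858
Σ_t [1,1]: t=1:−1/14400 = -1/14400
(3j)²=6/143 [(1 6 5; 0 0 0)], sign=+1
Σ_t [2,2]: t=2:+1/28800 = 1/28800
(3j)²=7/286 [(1 6 5; -1 1 0)], sign=-1
⇒ 4πI² = 63/143
I = (-1)√(63/143/(4π)) = -0.18723944

-0.187239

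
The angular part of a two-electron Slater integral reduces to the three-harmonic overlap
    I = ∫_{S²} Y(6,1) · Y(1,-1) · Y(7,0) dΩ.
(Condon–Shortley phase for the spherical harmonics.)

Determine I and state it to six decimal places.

0.160342

Rules hold: Σm=0, L=14 even, 5≤7≤7.
N = 13·3·15 = 585
Δ = 0!·12!·2!/15! = 1/1365
Racah Σ t=0..0: t=0:+1/518400 = 1/518400
⇒ 3j(6 1 7; 0 0 0)² = 7/195, sgn -1
Racah Σ t=0..0: t=0:+1/1209600 = 1/1209600
⇒ 3j(6 1 7; 1 -1 0)² = 1/65, sgn -1
4πI² = N·(3j₀)²·(3jₘ)² = 21/65
I = +1·√(0.323077/4π) = 0.16034227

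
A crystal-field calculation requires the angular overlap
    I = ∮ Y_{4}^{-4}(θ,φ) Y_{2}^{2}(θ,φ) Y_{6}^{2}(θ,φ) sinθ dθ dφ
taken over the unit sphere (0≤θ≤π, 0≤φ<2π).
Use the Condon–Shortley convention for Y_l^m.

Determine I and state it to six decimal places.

m-sum 0 ✓  L=12 even ✓  2≤6≤6 ✓
Π(2lᵢ+1) = 9×5×13 = 585
triangle coeff Δ(4,2,6) = 1/6435
Σ_t [0,0]: t=0:+1/2304 = 1/2304
(3j)²=5/143 [(4 2 6; 0 0 0)], sign=+1
Σ_t [0,0]: t=0:+1/967680 = 1/967680
(3j)²=1/6435 [(4 2 6; -4 2 2)], sign=+1
⇒ 4πI² = 5/1573
I = (+1)√(5/1573/(4π)) = 0.01590434

0.015904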